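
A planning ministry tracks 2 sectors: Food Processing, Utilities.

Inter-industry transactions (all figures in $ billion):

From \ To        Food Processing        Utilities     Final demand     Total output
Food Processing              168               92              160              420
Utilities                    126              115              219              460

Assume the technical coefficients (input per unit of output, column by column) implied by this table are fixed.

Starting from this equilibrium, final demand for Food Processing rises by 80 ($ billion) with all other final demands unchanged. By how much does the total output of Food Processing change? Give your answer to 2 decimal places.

Technical coefficients a_ij = z_ij / X_j:
  a_11 = 168/420 = 0.40, a_21 = 126/420 = 0.30
  a_12 = 92/460 = 0.20, a_22 = 115/460 = 0.25
I − A =
  [   0.60    -0.20]
  [  -0.30     0.75]
det(I−A) = (0.60)(0.75) − (-0.20)(-0.30) = 0.3900
adj(I−A) = [[0.75, 0.20], [0.30, 0.60]]
(I − A)⁻¹ = adj(I−A) / det(I−A) ≈
  [   1.9231     0.5128]
  [   0.7692     1.5385]
Δx = (I − A)⁻¹ Δd with Δd having +80 in the Food Processing component and 0 elsewhere.
So Δx_1 = L_11 · (+80), where L_11 = adj(I−A)_11 / det(I−A) = 0.75 / 0.3900.
Δx_1 = 0.75 × (+80) / 0.3900 = 60.00 / 0.3900 ≈ 153.85.

Δx_1 = 153.85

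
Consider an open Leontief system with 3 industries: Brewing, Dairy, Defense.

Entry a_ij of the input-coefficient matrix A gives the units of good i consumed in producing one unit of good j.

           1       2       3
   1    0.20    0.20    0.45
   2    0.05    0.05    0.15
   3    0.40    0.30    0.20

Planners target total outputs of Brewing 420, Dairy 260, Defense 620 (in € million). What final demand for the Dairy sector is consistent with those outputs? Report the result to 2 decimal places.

I − A =
  [   0.80    -0.20    -0.45]
  [  -0.05     0.95    -0.15]
  [  -0.40    -0.30     0.80]
d = (I − A) x:
  d_1 = (+0.80)·420 + (-0.20)·260 + (-0.45)·620 = 5.00
  d_2 = (-0.05)·420 + (+0.95)·260 + (-0.15)·620 = 133.00
  d_3 = (-0.40)·420 + (-0.30)·260 + (+0.80)·620 = 250.00

d_2 = 133.00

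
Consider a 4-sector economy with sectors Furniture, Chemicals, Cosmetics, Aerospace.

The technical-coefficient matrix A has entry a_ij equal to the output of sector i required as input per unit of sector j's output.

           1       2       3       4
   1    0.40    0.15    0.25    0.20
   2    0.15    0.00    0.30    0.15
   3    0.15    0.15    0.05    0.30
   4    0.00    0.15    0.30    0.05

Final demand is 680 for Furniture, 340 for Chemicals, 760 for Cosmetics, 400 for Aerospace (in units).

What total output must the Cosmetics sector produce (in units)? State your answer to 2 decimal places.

I − A =
  [   0.60    -0.15    -0.25    -0.20]
  [  -0.15     1.00    -0.30    -0.15]
  [  -0.15    -0.15     0.95    -0.30]
  [   0.00    -0.15    -0.30     0.95]
Compute the cofactors C_ij = (−1)^(i+j)·(3×3 minor ij) of I−A; the adjugate is their transpose:
adj(I−A) = Cᵀ =
  [ 0.728125   0.206250   0.350375   0.296500]
  [ 0.171375   0.442875   0.242625   0.182625]
  [ 0.167250   0.138375   0.530625   0.224625]
  [ 0.079875   0.113625   0.205875   0.471750]
det(I−A) = Σ_j (I−A)_1j·C_1j = (0.60)(0.728125) + (-0.15)(0.171375) + (-0.25)(0.167250) + (-0.20)(0.079875) = 0.35338125
(I − A)⁻¹ = adj(I−A) / det(I−A) ≈
  [   2.0605     0.5836     0.9915     0.8390]
  [   0.4850     1.2532     0.6866     0.5168]
  [   0.4733     0.3916     1.5016     0.6356]
  [   0.2260     0.3215     0.5826     1.3350]
x = (I − A)⁻¹ d = adj(I−A)·d / det(I−A), with det(I−A) = 0.35338125:
  x_1 = (0.728125·680 + 0.206250·340 + 0.350375·760 + 0.296500·400) / 0.35338125 = 950.135 / 0.35338125 ≈ 2688.70
  x_2 = (0.171375·680 + 0.442875·340 + 0.242625·760 + 0.182625·400) / 0.35338125 = 524.5575 / 0.35338125 ≈ 1484.40
  x_3 = (0.167250·680 + 0.138375·340 + 0.530625·760 + 0.224625·400) / 0.35338125 = 653.9025 / 0.35338125 ≈ 1850.42
  x_4 = (0.079875·680 + 0.113625·340 + 0.205875·760 + 0.471750·400) / 0.35338125 = 438.1125 / 0.35338125 ≈ 1239.77

x_3 = 1850.42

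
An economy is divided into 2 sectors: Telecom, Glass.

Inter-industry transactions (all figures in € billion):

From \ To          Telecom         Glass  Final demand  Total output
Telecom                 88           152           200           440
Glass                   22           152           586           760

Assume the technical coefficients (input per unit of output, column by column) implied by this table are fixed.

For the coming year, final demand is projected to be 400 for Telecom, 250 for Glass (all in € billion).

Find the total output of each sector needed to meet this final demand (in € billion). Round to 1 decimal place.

x_1 = 587.3, x_2 = 349.2

Technical coefficients a_ij = z_ij / X_j:
  a_11 = 88/440 = 0.20, a_21 = 22/440 = 0.05
  a_12 = 152/760 = 0.20, a_22 = 152/760 = 0.20
I − A =
  [   0.80    -0.20]
  [  -0.05     0.80]
det(I−A) = (0.80)(0.80) − (-0.20)(-0.05) = 0.6300
adj(I−A) = [[0.80, 0.20], [0.05, 0.80]]
(I − A)⁻¹ = adj(I−A) / det(I−A) ≈
  [   1.2698     0.3175]
  [   0.0794     1.2698]
x = (I − A)⁻¹ d = adj(I−A)·d / det(I−A), with det(I−A) = 0.6300:
  x_1 = (0.80·400 + 0.20·250) / 0.6300 = 370.00 / 0.6300 ≈ 587.3
  x_2 = (0.05·400 + 0.80·250) / 0.6300 = 220.00 / 0.6300 ≈ 349.2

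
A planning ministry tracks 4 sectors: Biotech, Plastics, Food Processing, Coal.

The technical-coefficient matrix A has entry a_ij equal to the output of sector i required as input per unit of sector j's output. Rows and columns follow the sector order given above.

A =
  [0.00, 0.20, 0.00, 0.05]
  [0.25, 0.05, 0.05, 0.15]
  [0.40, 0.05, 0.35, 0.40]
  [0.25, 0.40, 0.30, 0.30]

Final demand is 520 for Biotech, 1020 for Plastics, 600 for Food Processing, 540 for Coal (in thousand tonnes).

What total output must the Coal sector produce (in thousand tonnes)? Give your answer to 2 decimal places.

I − A =
  [   1.00    -0.20     0.00    -0.05]
  [  -0.25     0.95    -0.05    -0.15]
  [  -0.40    -0.05     0.65    -0.40]
  [  -0.25    -0.40    -0.30     0.70]
Compute the cofactors C_ij = (−1)^(i+j)·(3×3 minor ij) of I−A; the adjugate is their transpose:
adj(I−A) = Cᵀ =
  [ 0.267250   0.080750   0.031250   0.054250]
  [ 0.145125   0.320875   0.083125   0.126625]
  [ 0.387625   0.278375   0.545625   0.399125]
  [ 0.344500   0.331500   0.292500   0.578500]
det(I−A) = Σ_j (I−A)_1j·C_1j = (1.00)(0.267250) + (-0.20)(0.145125) + (0.00)(0.387625) + (-0.05)(0.344500) = 0.2210
(I − A)⁻¹ = adj(I−A) / det(I−A) ≈
  [   1.2093     0.3654     0.1414     0.2455]
  [   0.6567     1.4519     0.3761     0.5730]
  [   1.7540     1.2596     2.4689     1.8060]
  [   1.5588     1.5000     1.3235     2.6176]
x = (I − A)⁻¹ d = adj(I−A)·d / det(I−A), with det(I−A) = 0.2210:
  x_B = (0.267250·520 + 0.080750·1020 + 0.031250·600 + 0.054250·540) / 0.2210 = 269.38 / 0.2210 ≈ 1218.91
  x_P = (0.145125·520 + 0.320875·1020 + 0.083125·600 + 0.126625·540) / 0.2210 = 521.01 / 0.2210 ≈ 2357.51
  x_F = (0.387625·520 + 0.278375·1020 + 0.545625·600 + 0.399125·540) / 0.2210 = 1028.41 / 0.2210 ≈ 4653.44
  x_C = (0.344500·520 + 0.331500·1020 + 0.292500·600 + 0.578500·540) / 0.2210 = 1005.16 / 0.2210 ≈ 4548.24

x_C = 4548.24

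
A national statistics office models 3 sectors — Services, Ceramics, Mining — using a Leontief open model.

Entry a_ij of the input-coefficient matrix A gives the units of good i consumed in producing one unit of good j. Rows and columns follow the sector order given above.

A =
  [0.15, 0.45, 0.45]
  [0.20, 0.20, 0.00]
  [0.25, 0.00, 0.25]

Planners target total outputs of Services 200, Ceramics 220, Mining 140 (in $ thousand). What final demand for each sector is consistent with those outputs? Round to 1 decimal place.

I − A =
  [   0.85    -0.45    -0.45]
  [  -0.20     0.80     0.00]
  [  -0.25     0.00     0.75]
d = (I − A) x:
  d_S = (+0.85)·200 + (-0.45)·220 + (-0.45)·140 = 8.0
  d_C = (-0.20)·200 + (+0.80)·220 + (+0.00)·140 = 136.0
  d_M = (-0.25)·200 + (+0.00)·220 + (+0.75)·140 = 55.0

d_S = 8.0, d_C = 136.0, d_M = 55.0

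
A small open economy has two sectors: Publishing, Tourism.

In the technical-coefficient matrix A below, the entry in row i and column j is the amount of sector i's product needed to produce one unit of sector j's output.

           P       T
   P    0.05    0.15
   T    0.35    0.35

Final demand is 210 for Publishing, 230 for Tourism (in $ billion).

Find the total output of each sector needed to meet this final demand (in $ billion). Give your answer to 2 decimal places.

x_P = 302.65, x_T = 516.81

I − A =
  [   0.95    -0.15]
  [  -0.35     0.65]
det(I−A) = (0.95)(0.65) − (-0.15)(-0.35) = 0.5650
adj(I−A) = [[0.65, 0.15], [0.35, 0.95]]
(I − A)⁻¹ = adj(I−A) / det(I−A) ≈
  [   1.1504     0.2655]
  [   0.6195     1.6814]
x = (I − A)⁻¹ d = adj(I−A)·d / det(I−A), with det(I−A) = 0.5650:
  x_P = (0.65·210 + 0.15·230) / 0.5650 = 171.00 / 0.5650 ≈ 302.65
  x_T = (0.35·210 + 0.95·230) / 0.5650 = 292.00 / 0.5650 ≈ 516.81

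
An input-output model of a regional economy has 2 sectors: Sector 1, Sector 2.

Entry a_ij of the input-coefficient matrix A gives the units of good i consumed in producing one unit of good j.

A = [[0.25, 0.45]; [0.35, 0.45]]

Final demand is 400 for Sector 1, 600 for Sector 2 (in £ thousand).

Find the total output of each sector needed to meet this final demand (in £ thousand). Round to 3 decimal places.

I − A =
  [   0.75    -0.45]
  [  -0.35     0.55]
det(I−A) = (0.75)(0.55) − (-0.45)(-0.35) = 0.2550
adj(I−A) = [[0.55, 0.45], [0.35, 0.75]]
(I − A)⁻¹ = adj(I−A) / det(I−A) ≈
  [   2.1569     1.7647]
  [   1.3725     2.9412]
x = (I − A)⁻¹ d = adj(I−A)·d / det(I−A), with det(I−A) = 0.2550:
  x_1 = (0.55·400 + 0.45·600) / 0.2550 = 490.00 / 0.2550 ≈ 1921.569
  x_2 = (0.35·400 + 0.75·600) / 0.2550 = 590.00 / 0.2550 ≈ 2313.725

x_1 = 1921.569, x_2 = 2313.725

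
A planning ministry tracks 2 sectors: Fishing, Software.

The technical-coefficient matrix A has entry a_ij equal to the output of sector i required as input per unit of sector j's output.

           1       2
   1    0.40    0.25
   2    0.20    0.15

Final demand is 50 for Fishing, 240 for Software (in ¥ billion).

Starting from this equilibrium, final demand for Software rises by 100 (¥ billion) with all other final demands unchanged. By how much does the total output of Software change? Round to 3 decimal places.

I − A =
  [   0.60    -0.25]
  [  -0.20     0.85]
det(I−A) = (0.60)(0.85) − (-0.25)(-0.20) = 0.4600
adj(I−A) = [[0.85, 0.25], [0.20, 0.60]]
(I − A)⁻¹ = adj(I−A) / det(I−A) ≈
  [   1.8478     0.5435]
  [   0.4348     1.3043]
Δx = (I − A)⁻¹ Δd with Δd having +100 in the Software component and 0 elsewhere.
So Δx_2 = L_22 · (+100), where L_22 = adj(I−A)_22 / det(I−A) = 0.60 / 0.4600.
Δx_2 = 0.60 × (+100) / 0.4600 = 60.00 / 0.4600 ≈ 130.435.

Δx_2 = 130.435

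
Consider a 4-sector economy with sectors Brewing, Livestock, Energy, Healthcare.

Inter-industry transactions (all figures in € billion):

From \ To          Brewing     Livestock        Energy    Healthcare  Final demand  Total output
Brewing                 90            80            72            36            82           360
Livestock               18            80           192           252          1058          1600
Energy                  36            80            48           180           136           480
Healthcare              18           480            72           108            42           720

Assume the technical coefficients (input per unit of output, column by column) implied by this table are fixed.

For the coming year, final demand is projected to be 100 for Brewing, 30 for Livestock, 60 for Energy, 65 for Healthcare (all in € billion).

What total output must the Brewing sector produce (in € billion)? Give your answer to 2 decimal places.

Technical coefficients a_ij = z_ij / X_j:
  a_11 = 90/360 = 0.25, a_21 = 18/360 = 0.05, a_31 = 36/360 = 0.10, a_41 = 18/360 = 0.05
  a_12 = 80/1600 = 0.05, a_22 = 80/1600 = 0.05, a_32 = 80/1600 = 0.05, a_42 = 480/1600 = 0.30
  a_13 = 72/480 = 0.15, a_23 = 192/480 = 0.40, a_33 = 48/480 = 0.10, a_43 = 72/480 = 0.15
  a_14 = 36/720 = 0.05, a_24 = 252/720 = 0.35, a_34 = 180/720 = 0.25, a_44 = 108/720 = 0.15
I − A =
  [   0.75    -0.05    -0.15    -0.05]
  [  -0.05     0.95    -0.40    -0.35]
  [  -0.10    -0.05     0.90    -0.25]
  [  -0.05    -0.30    -0.15     0.85]
Compute the cofactors C_ij = (−1)^(i+j)·(3×3 minor ij) of I−A; the adjugate is their transpose:
adj(I−A) = Cᵀ =
  [ 0.547000   0.067875   0.138125   0.100750]
  [ 0.096375   0.528000   0.302750   0.312125]
  [ 0.088875   0.094375   0.520750   0.197250]
  [ 0.081875   0.207000   0.206875   0.607375]
det(I−A) = Σ_j (I−A)_1j·C_1j = (0.75)(0.547000) + (-0.05)(0.096375) + (-0.15)(0.088875) + (-0.05)(0.081875) = 0.38800625
(I − A)⁻¹ = adj(I−A) / det(I−A) ≈
  [   1.4098     0.1749     0.3560     0.2597]
  [   0.2484     1.3608     0.7803     0.8044]
  [   0.2291     0.2432     1.3421     0.5084]
  [   0.2110     0.5335     0.5332     1.5654]
x = (I − A)⁻¹ d = adj(I−A)·d / det(I−A), with det(I−A) = 0.38800625:
  x_1 = (0.547000·100 + 0.067875·30 + 0.138125·60 + 0.100750·65) / 0.38800625 = 71.5725 / 0.38800625 ≈ 184.46
  x_2 = (0.096375·100 + 0.528000·30 + 0.302750·60 + 0.312125·65) / 0.38800625 = 63.930625 / 0.38800625 ≈ 164.77
  x_3 = (0.088875·100 + 0.094375·30 + 0.520750·60 + 0.197250·65) / 0.38800625 = 55.785 / 0.38800625 ≈ 143.77
  x_4 = (0.081875·100 + 0.207000·30 + 0.206875·60 + 0.607375·65) / 0.38800625 = 66.289375 / 0.38800625 ≈ 170.85

x_1 = 184.46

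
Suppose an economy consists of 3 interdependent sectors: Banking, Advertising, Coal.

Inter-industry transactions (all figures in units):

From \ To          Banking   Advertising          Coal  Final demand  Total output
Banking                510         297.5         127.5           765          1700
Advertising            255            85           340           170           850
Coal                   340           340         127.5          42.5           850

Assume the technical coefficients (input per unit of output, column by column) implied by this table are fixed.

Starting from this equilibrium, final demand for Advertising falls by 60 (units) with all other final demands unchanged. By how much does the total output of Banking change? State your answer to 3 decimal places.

Δx_B = -68.122

Technical coefficients a_ij = z_ij / X_j:
  a_BB = 510/1700 = 0.30, a_AB = 255/1700 = 0.15, a_CB = 340/1700 = 0.20
  a_BA = 297.5/850 = 0.35, a_AA = 85/850 = 0.10, a_CA = 340/850 = 0.40
  a_BC = 127.5/850 = 0.15, a_AC = 340/850 = 0.40, a_CC = 127.5/850 = 0.15
I − A =
  [   0.70    -0.35    -0.15]
  [  -0.15     0.90    -0.40]
  [  -0.20    -0.40     0.85]
Cofactors of I−A, C_ij = (−1)^(i+j)·(minor ij) (rows/columns in the sector order above):
  C_11 = (0.90)(0.85) − (-0.40)(-0.40) = 0.6050
  C_12 = −[(-0.15)(0.85) − (-0.40)(-0.20)] = 0.2075
  C_13 = (-0.15)(-0.40) − (0.90)(-0.20) = 0.2400
  C_21 = −[(-0.35)(0.85) − (-0.15)(-0.40)] = 0.3575
  C_22 = (0.70)(0.85) − (-0.15)(-0.20) = 0.5650
  C_23 = −[(0.70)(-0.40) − (-0.35)(-0.20)] = 0.3500
  C_31 = (-0.35)(-0.40) − (-0.15)(0.90) = 0.2750
  C_32 = −[(0.70)(-0.40) − (-0.15)(-0.15)] = 0.3025
  C_33 = (0.70)(0.90) − (-0.35)(-0.15) = 0.5775
det(I−A) = Σ_j (I−A)_1j·C_1j = (0.70)(0.6050) + (-0.35)(0.2075) + (-0.15)(0.2400) = 0.314875
adj(I−A) = Cᵀ =
  [ 0.6050   0.3575   0.2750]
  [ 0.2075   0.5650   0.3025]
  [ 0.2400   0.3500   0.5775]
(I − A)⁻¹ = adj(I−A) / det(I−A) ≈
  [   1.9214     1.1354     0.8734]
  [   0.6590     1.7944     0.9607]
  [   0.7622     1.1116     1.8341]
Δx = (I − A)⁻¹ Δd with Δd having -60 in the Advertising component and 0 elsewhere.
So Δx_B = L_BA · (-60), where L_BA = adj(I−A)_BA / det(I−A) = 0.3575 / 0.314875.
Δx_B = 0.3575 × (-60) / 0.314875 = -21.45 / 0.314875 ≈ -68.122.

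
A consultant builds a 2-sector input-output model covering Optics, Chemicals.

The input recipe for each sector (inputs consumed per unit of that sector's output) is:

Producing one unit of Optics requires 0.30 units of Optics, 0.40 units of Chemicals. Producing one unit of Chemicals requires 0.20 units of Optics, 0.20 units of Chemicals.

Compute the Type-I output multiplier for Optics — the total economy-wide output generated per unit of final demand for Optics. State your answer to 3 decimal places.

m_O = 2.500

I − A =
  [   0.70    -0.20]
  [  -0.40     0.80]
det(I−A) = (0.70)(0.80) − (-0.20)(-0.40) = 0.4800
adj(I−A) = [[0.80, 0.20], [0.40, 0.70]]
(I − A)⁻¹ = adj(I−A) / det(I−A) ≈
  [   1.6667     0.4167]
  [   0.8333     1.4583]
The output multiplier for sector j is the column-j sum of the Leontief inverse (I − A)⁻¹ = adj(I−A) / det(I−A).
Column O of adj(I−A): (0.80, 0.40); det(I−A) = 0.4800.
m_O = (0.80 + 0.40) / 0.4800 = 1.20 / 0.4800 = 2.500.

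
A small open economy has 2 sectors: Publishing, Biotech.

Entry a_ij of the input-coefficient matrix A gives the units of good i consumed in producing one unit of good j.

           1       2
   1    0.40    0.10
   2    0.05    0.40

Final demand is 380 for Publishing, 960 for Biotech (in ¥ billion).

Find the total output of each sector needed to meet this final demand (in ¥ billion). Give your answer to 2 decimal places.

I − A =
  [   0.60    -0.10]
  [  -0.05     0.60]
det(I−A) = (0.60)(0.60) − (-0.10)(-0.05) = 0.3550
adj(I−A) = [[0.60, 0.10], [0.05, 0.60]]
(I − A)⁻¹ = adj(I−A) / det(I−A) ≈
  [   1.6901     0.2817]
  [   0.1408     1.6901]
x = (I − A)⁻¹ d = adj(I−A)·d / det(I−A), with det(I−A) = 0.3550:
  x_1 = (0.60·380 + 0.10·960) / 0.3550 = 324.00 / 0.3550 ≈ 912.68
  x_2 = (0.05·380 + 0.60·960) / 0.3550 = 595.00 / 0.3550 ≈ 1676.06

x_1 = 912.68, x_2 = 1676.06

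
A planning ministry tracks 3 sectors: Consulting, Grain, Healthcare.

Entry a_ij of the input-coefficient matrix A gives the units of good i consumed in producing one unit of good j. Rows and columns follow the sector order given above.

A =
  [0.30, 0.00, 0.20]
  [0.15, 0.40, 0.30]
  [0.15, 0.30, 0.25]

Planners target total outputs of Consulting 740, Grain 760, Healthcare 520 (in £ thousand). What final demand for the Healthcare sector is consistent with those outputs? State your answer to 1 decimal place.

d_H = 51.0

I − A =
  [   0.70     0.00    -0.20]
  [  -0.15     0.60    -0.30]
  [  -0.15    -0.30     0.75]
d = (I − A) x:
  d_C = (+0.70)·740 + (+0.00)·760 + (-0.20)·520 = 414.0
  d_G = (-0.15)·740 + (+0.60)·760 + (-0.30)·520 = 189.0
  d_H = (-0.15)·740 + (-0.30)·760 + (+0.75)·520 = 51.0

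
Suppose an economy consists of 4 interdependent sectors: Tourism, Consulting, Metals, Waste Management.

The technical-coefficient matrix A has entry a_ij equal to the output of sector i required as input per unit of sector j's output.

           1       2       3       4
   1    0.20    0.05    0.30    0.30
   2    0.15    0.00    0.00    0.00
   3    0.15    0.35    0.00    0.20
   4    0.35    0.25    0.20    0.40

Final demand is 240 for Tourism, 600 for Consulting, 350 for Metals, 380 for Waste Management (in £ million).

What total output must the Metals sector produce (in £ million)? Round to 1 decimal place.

I − A =
  [   0.80    -0.05    -0.30    -0.30]
  [  -0.15     1.00     0.00     0.00]
  [  -0.15    -0.35     1.00    -0.20]
  [  -0.35    -0.25    -0.20     0.60]
Compute the cofactors C_ij = (−1)^(i+j)·(3×3 minor ij) of I−A; the adjugate is their transpose:
adj(I−A) = Cᵀ =
  [ 0.56000   0.20200   0.24000   0.36000]
  [ 0.08400   0.28600   0.03600   0.05400]
  [ 0.19900   0.19050   0.35925   0.21925]
  [ 0.42800   0.30050   0.27475   0.73175]
det(I−A) = Σ_j (I−A)_1j·C_1j = (0.80)(0.56000) + (-0.05)(0.08400) + (-0.30)(0.19900) + (-0.30)(0.42800) = 0.2557
(I − A)⁻¹ = adj(I−A) / det(I−A) ≈
  [   2.1901     0.7900     0.9386     1.4079]
  [   0.3285     1.1185     0.1408     0.2112]
  [   0.7783     0.7450     1.4050     0.8575]
  [   1.6738     1.1752     1.0745     2.8618]
x = (I − A)⁻¹ d = adj(I−A)·d / det(I−A), with det(I−A) = 0.2557:
  x_1 = (0.56000·240 + 0.20200·600 + 0.24000·350 + 0.36000·380) / 0.2557 = 476.40 / 0.2557 ≈ 1863.1
  x_2 = (0.08400·240 + 0.28600·600 + 0.03600·350 + 0.05400·380) / 0.2557 = 224.88 / 0.2557 ≈ 879.5
  x_3 = (0.19900·240 + 0.19050·600 + 0.35925·350 + 0.21925·380) / 0.2557 = 371.1125 / 0.2557 ≈ 1451.4
  x_4 = (0.42800·240 + 0.30050·600 + 0.27475·350 + 0.73175·380) / 0.2557 = 657.2475 / 0.2557 ≈ 2570.4

x_3 = 1451.4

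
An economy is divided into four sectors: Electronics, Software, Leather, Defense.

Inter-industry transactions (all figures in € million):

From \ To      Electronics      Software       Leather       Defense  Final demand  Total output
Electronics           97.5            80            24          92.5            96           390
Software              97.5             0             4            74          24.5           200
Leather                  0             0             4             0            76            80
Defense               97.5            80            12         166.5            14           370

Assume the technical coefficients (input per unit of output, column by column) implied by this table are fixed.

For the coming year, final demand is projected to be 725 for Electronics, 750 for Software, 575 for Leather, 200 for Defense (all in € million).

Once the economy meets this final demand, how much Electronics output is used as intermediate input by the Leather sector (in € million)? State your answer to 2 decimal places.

z_13 = 181.58

Technical coefficients a_ij = z_ij / X_j:
  a_11 = 97.5/390 = 0.25, a_21 = 97.5/390 = 0.25, a_31 = 0/390 = 0.00, a_41 = 97.5/390 = 0.25
  a_12 = 80/200 = 0.40, a_22 = 0/200 = 0.00, a_32 = 0/200 = 0.00, a_42 = 80/200 = 0.40
  a_13 = 24/80 = 0.30, a_23 = 4/80 = 0.05, a_33 = 4/80 = 0.05, a_43 = 12/80 = 0.15
  a_14 = 92.5/370 = 0.25, a_24 = 74/370 = 0.20, a_34 = 0/370 = 0.00, a_44 = 166.5/370 = 0.45
I − A =
  [   0.75    -0.40    -0.30    -0.25]
  [  -0.25     1.00    -0.05    -0.20]
  [   0.00     0.00     0.95     0.00]
  [  -0.25    -0.40    -0.15     0.55]
Compute the cofactors C_ij = (−1)^(i+j)·(3×3 minor ij) of I−A; the adjugate is their transpose:
adj(I−A) = Cᵀ =
  [ 0.446500   0.304000   0.206500   0.313500]
  [ 0.178125   0.332500   0.105625   0.201875]
  [ 0.000000   0.000000   0.190000   0.000000]
  [ 0.332500   0.380000   0.222500   0.617500]
det(I−A) = Σ_j (I−A)_1j·C_1j = (0.75)(0.446500) + (-0.40)(0.178125) + (-0.30)(0.000000) + (-0.25)(0.332500) = 0.1805
(I − A)⁻¹ = adj(I−A) / det(I−A) ≈
  [   2.4737     1.6842     1.1440     1.7368]
  [   0.9868     1.8421     0.5852     1.1184]
  [   0.0000     0.0000     1.0526     0.0000]
  [   1.8421     2.1053     1.2327     3.4211]
First solve x = (I − A)⁻¹ d = adj(I−A)·d / det(I−A); in particular x_3 = (0.000000·725 + 0.000000·750 + 0.190000·575 + 0.000000·200) / 0.1805 = 109.25 / 0.1805 ≈ 605.2632.
Intermediate flow from 1 to 3: z_13 = a_13 · x_3 = 0.30 × 109.25 / 0.1805 = 32.775 / 0.1805 ≈ 181.58.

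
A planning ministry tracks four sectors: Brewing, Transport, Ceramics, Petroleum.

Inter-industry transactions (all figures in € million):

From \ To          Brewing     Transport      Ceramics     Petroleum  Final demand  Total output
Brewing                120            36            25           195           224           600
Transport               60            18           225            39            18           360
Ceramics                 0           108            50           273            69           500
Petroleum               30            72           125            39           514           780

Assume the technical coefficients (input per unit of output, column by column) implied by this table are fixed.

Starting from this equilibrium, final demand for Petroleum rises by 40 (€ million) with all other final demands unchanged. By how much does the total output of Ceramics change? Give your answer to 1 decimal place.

Technical coefficients a_ij = z_ij / X_j:
  a_BB = 120/600 = 0.20, a_TB = 60/600 = 0.10, a_CB = 0/600 = 0.00, a_PB = 30/600 = 0.05
  a_BT = 36/360 = 0.10, a_TT = 18/360 = 0.05, a_CT = 108/360 = 0.30, a_PT = 72/360 = 0.20
  a_BC = 25/500 = 0.05, a_TC = 225/500 = 0.45, a_CC = 50/500 = 0.10, a_PC = 125/500 = 0.25
  a_BP = 195/780 = 0.25, a_TP = 39/780 = 0.05, a_CP = 273/780 = 0.35, a_PP = 39/780 = 0.05
I − A =
  [   0.80    -0.10    -0.05    -0.25]
  [  -0.10     0.95    -0.45    -0.05]
  [   0.00    -0.30     0.90    -0.35]
  [  -0.05    -0.20    -0.25     0.95]
Compute the cofactors C_ij = (−1)^(i+j)·(3×3 minor ij) of I−A; the adjugate is their transpose:
adj(I−A) = Cᵀ =
  [ 0.556625   0.158250   0.170500   0.217625]
  [ 0.086875   0.601875   0.357500   0.186250]
  [ 0.052875   0.282000   0.687375   0.282000]
  [ 0.061500   0.209250   0.265125   0.565500]
det(I−A) = Σ_j (I−A)_1j·C_1j = (0.80)(0.556625) + (-0.10)(0.086875) + (-0.05)(0.052875) + (-0.25)(0.061500) = 0.41859375
(I − A)⁻¹ = adj(I−A) / det(I−A) ≈
  [   1.3297     0.3781     0.4073     0.5199]
  [   0.2075     1.4378     0.8541     0.4449]
  [   0.1263     0.6737     1.6421     0.6737]
  [   0.1469     0.4999     0.6334     1.3510]
Δx = (I − A)⁻¹ Δd with Δd having +40 in the Petroleum component and 0 elsewhere.
So Δx_C = L_CP · (+40), where L_CP = adj(I−A)_CP / det(I−A) = 0.282000 / 0.41859375.
Δx_C = 0.282000 × (+40) / 0.41859375 = 11.28 / 0.41859375 ≈ 26.9.

Δx_C = 26.9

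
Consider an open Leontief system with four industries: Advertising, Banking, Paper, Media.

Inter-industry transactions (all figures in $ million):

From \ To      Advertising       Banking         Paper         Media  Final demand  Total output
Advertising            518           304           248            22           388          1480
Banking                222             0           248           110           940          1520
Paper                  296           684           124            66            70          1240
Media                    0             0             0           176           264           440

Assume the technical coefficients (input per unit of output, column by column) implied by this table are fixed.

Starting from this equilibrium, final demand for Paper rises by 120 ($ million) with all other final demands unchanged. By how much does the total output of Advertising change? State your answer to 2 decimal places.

Technical coefficients a_ij = z_ij / X_j:
  a_11 = 518/1480 = 0.35, a_21 = 222/1480 = 0.15, a_31 = 296/1480 = 0.20, a_41 = 0/1480 = 0.00
  a_12 = 304/1520 = 0.20, a_22 = 0/1520 = 0.00, a_32 = 684/1520 = 0.45, a_42 = 0/1520 = 0.00
  a_13 = 248/1240 = 0.20, a_23 = 248/1240 = 0.20, a_33 = 124/1240 = 0.10, a_43 = 0/1240 = 0.00
  a_14 = 22/440 = 0.05, a_24 = 110/440 = 0.25, a_34 = 66/440 = 0.15, a_44 = 176/440 = 0.40
I − A =
  [   0.65    -0.20    -0.20    -0.05]
  [  -0.15     1.00    -0.20    -0.25]
  [  -0.20    -0.45     0.90    -0.15]
  [   0.00     0.00     0.00     0.60]
Compute the cofactors C_ij = (−1)^(i+j)·(3×3 minor ij) of I−A; the adjugate is their transpose:
adj(I−A) = Cᵀ =
  [ 0.4860   0.1620   0.1440   0.1440]
  [ 0.1050   0.3270   0.0960   0.1690]
  [ 0.1605   0.1995   0.3720   0.1895]
  [ 0.0000   0.0000   0.0000   0.4380]
det(I−A) = Σ_j (I−A)_1j·C_1j = (0.65)(0.4860) + (-0.20)(0.1050) + (-0.20)(0.1605) + (-0.05)(0.0000) = 0.2628
(I − A)⁻¹ = adj(I−A) / det(I−A) ≈
  [   1.8493     0.6164     0.5479     0.5479]
  [   0.3995     1.2443     0.3653     0.6431]
  [   0.6107     0.7591     1.4155     0.7211]
  [   0.0000     0.0000     0.0000     1.6667]
Δx = (I − A)⁻¹ Δd with Δd having +120 in the Paper component and 0 elsewhere.
So Δx_1 = L_13 · (+120), where L_13 = adj(I−A)_13 / det(I−A) = 0.1440 / 0.2628.
Δx_1 = 0.1440 × (+120) / 0.2628 = 17.28 / 0.2628 ≈ 65.75.

Δx_1 = 65.75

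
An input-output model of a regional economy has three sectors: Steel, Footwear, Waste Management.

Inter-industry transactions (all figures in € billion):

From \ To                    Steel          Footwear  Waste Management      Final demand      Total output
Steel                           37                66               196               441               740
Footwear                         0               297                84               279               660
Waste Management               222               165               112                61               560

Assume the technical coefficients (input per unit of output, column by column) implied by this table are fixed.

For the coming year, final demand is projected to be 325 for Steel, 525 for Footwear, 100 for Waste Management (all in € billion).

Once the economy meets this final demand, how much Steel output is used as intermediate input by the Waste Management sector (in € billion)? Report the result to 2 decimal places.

Technical coefficients a_ij = z_ij / X_j:
  a_11 = 37/740 = 0.05, a_21 = 0/740 = 0.00, a_31 = 222/740 = 0.30
  a_12 = 66/660 = 0.10, a_22 = 297/660 = 0.45, a_32 = 165/660 = 0.25
  a_13 = 196/560 = 0.35, a_23 = 84/560 = 0.15, a_33 = 112/560 = 0.20
I − A =
  [   0.95    -0.10    -0.35]
  [   0.00     0.55    -0.15]
  [  -0.30    -0.25     0.80]
Cofactors of I−A, C_ij = (−1)^(i+j)·(minor ij) (rows/columns in the sector order above):
  C_11 = (0.55)(0.80) − (-0.15)(-0.25) = 0.4025
  C_12 = −[(0.00)(0.80) − (-0.15)(-0.30)] = 0.0450
  C_13 = (0.00)(-0.25) − (0.55)(-0.30) = 0.1650
  C_21 = −[(-0.10)(0.80) − (-0.35)(-0.25)] = 0.1675
  C_22 = (0.95)(0.80) − (-0.35)(-0.30) = 0.6550
  C_23 = −[(0.95)(-0.25) − (-0.10)(-0.30)] = 0.2675
  C_31 = (-0.10)(-0.15) − (-0.35)(0.55) = 0.2075
  C_32 = −[(0.95)(-0.15) − (-0.35)(0.00)] = 0.1425
  C_33 = (0.95)(0.55) − (-0.10)(0.00) = 0.5225
det(I−A) = Σ_j (I−A)_1j·C_1j = (0.95)(0.4025) + (-0.10)(0.0450) + (-0.35)(0.1650) = 0.320125
adj(I−A) = Cᵀ =
  [ 0.4025   0.1675   0.2075]
  [ 0.0450   0.6550   0.1425]
  [ 0.1650   0.2675   0.5225]
(I − A)⁻¹ = adj(I−A) / det(I−A) ≈
  [   1.2573     0.5232     0.6482]
  [   0.1406     2.0461     0.4451]
  [   0.5154     0.8356     1.6322]
First solve x = (I − A)⁻¹ d = adj(I−A)·d / det(I−A); in particular x_3 = (0.1650·325 + 0.2675·525 + 0.5225·100) / 0.320125 = 246.3125 / 0.320125 ≈ 769.4260.
Intermediate flow from 1 to 3: z_13 = a_13 · x_3 = 0.35 × 246.3125 / 0.320125 = 86.209375 / 0.320125 ≈ 269.30.

z_13 = 269.30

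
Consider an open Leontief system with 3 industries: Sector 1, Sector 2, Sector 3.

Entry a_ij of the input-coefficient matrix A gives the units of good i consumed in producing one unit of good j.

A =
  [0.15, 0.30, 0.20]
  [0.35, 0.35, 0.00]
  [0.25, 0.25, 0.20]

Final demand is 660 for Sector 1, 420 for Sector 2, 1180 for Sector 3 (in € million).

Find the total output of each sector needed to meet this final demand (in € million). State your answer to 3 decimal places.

I − A =
  [   0.85    -0.30    -0.20]
  [  -0.35     0.65     0.00]
  [  -0.25    -0.25     0.80]
Cofactors of I−A, C_ij = (−1)^(i+j)·(minor ij) (rows/columns in the sector order above):
  C_11 = (0.65)(0.80) − (0.00)(-0.25) = 0.5200
  C_12 = −[(-0.35)(0.80) − (0.00)(-0.25)] = 0.2800
  C_13 = (-0.35)(-0.25) − (0.65)(-0.25) = 0.2500
  C_21 = −[(-0.30)(0.80) − (-0.20)(-0.25)] = 0.2900
  C_22 = (0.85)(0.80) − (-0.20)(-0.25) = 0.6300
  C_23 = −[(0.85)(-0.25) − (-0.30)(-0.25)] = 0.2875
  C_31 = (-0.30)(0.00) − (-0.20)(0.65) = 0.1300
  C_32 = −[(0.85)(0.00) − (-0.20)(-0.35)] = 0.0700
  C_33 = (0.85)(0.65) − (-0.30)(-0.35) = 0.4475
det(I−A) = Σ_j (I−A)_1j·C_1j = (0.85)(0.5200) + (-0.30)(0.2800) + (-0.20)(0.2500) = 0.3080
adj(I−A) = Cᵀ =
  [ 0.5200   0.2900   0.1300]
  [ 0.2800   0.6300   0.0700]
  [ 0.2500   0.2875   0.4475]
(I − A)⁻¹ = adj(I−A) / det(I−A) ≈
  [   1.6883     0.9416     0.4221]
  [   0.9091     2.0455     0.2273]
  [   0.8117     0.9334     1.4529]
x = (I − A)⁻¹ d = adj(I−A)·d / det(I−A), with det(I−A) = 0.3080:
  x_1 = (0.5200·660 + 0.2900·420 + 0.1300·1180) / 0.3080 = 618.40 / 0.3080 ≈ 2007.792
  x_2 = (0.2800·660 + 0.6300·420 + 0.0700·1180) / 0.3080 = 532.00 / 0.3080 ≈ 1727.273
  x_3 = (0.2500·660 + 0.2875·420 + 0.4475·1180) / 0.3080 = 813.80 / 0.3080 ≈ 2642.208

x_1 = 2007.792, x_2 = 1727.273, x_3 = 2642.208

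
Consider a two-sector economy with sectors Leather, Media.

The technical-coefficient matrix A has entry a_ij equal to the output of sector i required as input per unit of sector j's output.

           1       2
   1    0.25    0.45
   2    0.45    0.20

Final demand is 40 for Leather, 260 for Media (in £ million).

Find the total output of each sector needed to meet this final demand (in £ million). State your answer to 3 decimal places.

I − A =
  [   0.75    -0.45]
  [  -0.45     0.80]
det(I−A) = (0.75)(0.80) − (-0.45)(-0.45) = 0.3975
adj(I−A) = [[0.80, 0.45], [0.45, 0.75]]
(I − A)⁻¹ = adj(I−A) / det(I−A) ≈
  [   2.0126     1.1321]
  [   1.1321     1.8868]
x = (I − A)⁻¹ d = adj(I−A)·d / det(I−A), with det(I−A) = 0.3975:
  x_1 = (0.80·40 + 0.45·260) / 0.3975 = 149.00 / 0.3975 ≈ 374.843
  x_2 = (0.45·40 + 0.75·260) / 0.3975 = 213.00 / 0.3975 ≈ 535.849

x_1 = 374.843, x_2 = 535.849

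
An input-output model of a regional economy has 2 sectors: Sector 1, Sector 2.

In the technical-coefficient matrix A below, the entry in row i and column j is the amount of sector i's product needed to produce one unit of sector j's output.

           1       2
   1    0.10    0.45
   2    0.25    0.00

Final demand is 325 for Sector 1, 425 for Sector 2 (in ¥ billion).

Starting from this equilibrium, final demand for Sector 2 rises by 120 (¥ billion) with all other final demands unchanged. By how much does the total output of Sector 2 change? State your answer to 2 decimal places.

Δx_2 = 137.14

I − A =
  [   0.90    -0.45]
  [  -0.25     1.00]
det(I−A) = (0.90)(1.00) − (-0.45)(-0.25) = 0.7875
adj(I−A) = [[1.00, 0.45], [0.25, 0.90]]
(I − A)⁻¹ = adj(I−A) / det(I−A) ≈
  [   1.2698     0.5714]
  [   0.3175     1.1429]
Δx = (I − A)⁻¹ Δd with Δd having +120 in the Sector 2 component and 0 elsewhere.
So Δx_2 = L_22 · (+120), where L_22 = adj(I−A)_22 / det(I−A) = 0.90 / 0.7875.
Δx_2 = 0.90 × (+120) / 0.7875 = 108.00 / 0.7875 ≈ 137.14.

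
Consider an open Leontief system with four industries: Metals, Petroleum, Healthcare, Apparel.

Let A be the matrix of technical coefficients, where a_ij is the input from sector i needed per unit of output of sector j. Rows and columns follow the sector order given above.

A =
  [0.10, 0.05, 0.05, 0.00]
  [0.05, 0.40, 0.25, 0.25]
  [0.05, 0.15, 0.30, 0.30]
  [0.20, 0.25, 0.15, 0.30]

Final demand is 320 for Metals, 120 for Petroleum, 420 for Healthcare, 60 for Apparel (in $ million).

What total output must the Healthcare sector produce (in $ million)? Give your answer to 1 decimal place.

I − A =
  [   0.90    -0.05    -0.05     0.00]
  [  -0.05     0.60    -0.25    -0.25]
  [  -0.05    -0.15     0.70    -0.30]
  [  -0.20    -0.25    -0.15     0.70]
Compute the cofactors C_ij = (−1)^(i+j)·(3×3 minor ij) of I−A; the adjugate is their transpose:
adj(I−A) = Cᵀ =
  [ 0.172625   0.031250   0.028500   0.023375]
  [ 0.082875   0.395750   0.195500   0.225125]
  [ 0.070375   0.166750   0.317500   0.195625]
  [ 0.094000   0.186000   0.146000   0.340000]
det(I−A) = Σ_j (I−A)_1j·C_1j = (0.90)(0.172625) + (-0.05)(0.082875) + (-0.05)(0.070375) + (0.00)(0.094000) = 0.1477
(I − A)⁻¹ = adj(I−A) / det(I−A) ≈
  [   1.1688     0.2116     0.1930     0.1583]
  [   0.5611     2.6794     1.3236     1.5242]
  [   0.4765     1.1290     2.1496     1.3245]
  [   0.6364     1.2593     0.9885     2.3020]
x = (I − A)⁻¹ d = adj(I−A)·d / det(I−A), with det(I−A) = 0.1477:
  x_M = (0.172625·320 + 0.031250·120 + 0.028500·420 + 0.023375·60) / 0.1477 = 72.3625 / 0.1477 ≈ 489.9
  x_P = (0.082875·320 + 0.395750·120 + 0.195500·420 + 0.225125·60) / 0.1477 = 169.6275 / 0.1477 ≈ 1148.5
  x_H = (0.070375·320 + 0.166750·120 + 0.317500·420 + 0.195625·60) / 0.1477 = 187.6175 / 0.1477 ≈ 1270.3
  x_A = (0.094000·320 + 0.186000·120 + 0.146000·420 + 0.340000·60) / 0.1477 = 134.12 / 0.1477 ≈ 908.1

x_H = 1270.3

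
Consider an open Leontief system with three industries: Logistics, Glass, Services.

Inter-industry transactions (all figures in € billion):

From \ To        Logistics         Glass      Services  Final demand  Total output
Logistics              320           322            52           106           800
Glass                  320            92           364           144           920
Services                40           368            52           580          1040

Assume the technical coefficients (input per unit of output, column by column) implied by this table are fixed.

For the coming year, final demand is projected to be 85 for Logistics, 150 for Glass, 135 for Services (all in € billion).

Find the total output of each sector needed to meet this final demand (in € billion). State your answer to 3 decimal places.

Technical coefficients a_ij = z_ij / X_j:
  a_11 = 320/800 = 0.40, a_21 = 320/800 = 0.40, a_31 = 40/800 = 0.05
  a_12 = 322/920 = 0.35, a_22 = 92/920 = 0.10, a_32 = 368/920 = 0.40
  a_13 = 52/1040 = 0.05, a_23 = 364/1040 = 0.35, a_33 = 52/1040 = 0.05
I − A =
  [   0.60    -0.35    -0.05]
  [  -0.40     0.90    -0.35]
  [  -0.05    -0.40     0.95]
Cofactors of I−A, C_ij = (−1)^(i+j)·(minor ij) (rows/columns in the sector order above):
  C_11 = (0.90)(0.95) − (-0.35)(-0.40) = 0.7150
  C_12 = −[(-0.40)(0.95) − (-0.35)(-0.05)] = 0.3975
  C_13 = (-0.40)(-0.40) − (0.90)(-0.05) = 0.2050
  C_21 = −[(-0.35)(0.95) − (-0.05)(-0.40)] = 0.3525
  C_22 = (0.60)(0.95) − (-0.05)(-0.05) = 0.5675
  C_23 = −[(0.60)(-0.40) − (-0.35)(-0.05)] = 0.2575
  C_31 = (-0.35)(-0.35) − (-0.05)(0.90) = 0.1675
  C_32 = −[(0.60)(-0.35) − (-0.05)(-0.40)] = 0.2300
  C_33 = (0.60)(0.90) − (-0.35)(-0.40) = 0.4000
det(I−A) = Σ_j (I−A)_1j·C_1j = (0.60)(0.7150) + (-0.35)(0.3975) + (-0.05)(0.2050) = 0.279625
adj(I−A) = Cᵀ =
  [ 0.7150   0.3525   0.1675]
  [ 0.3975   0.5675   0.2300]
  [ 0.2050   0.2575   0.4000]
(I − A)⁻¹ = adj(I−A) / det(I−A) ≈
  [   2.5570     1.2606     0.5990]
  [   1.4215     2.0295     0.8225]
  [   0.7331     0.9209     1.4305]
x = (I − A)⁻¹ d = adj(I−A)·d / det(I−A), with det(I−A) = 0.279625:
  x_1 = (0.7150·85 + 0.3525·150 + 0.1675·135) / 0.279625 = 136.2625 / 0.279625 ≈ 487.304
  x_2 = (0.3975·85 + 0.5675·150 + 0.2300·135) / 0.279625 = 149.9625 / 0.279625 ≈ 536.299
  x_3 = (0.2050·85 + 0.2575·150 + 0.4000·135) / 0.279625 = 110.05 / 0.279625 ≈ 393.563

x_1 = 487.304, x_2 = 536.299, x_3 = 393.563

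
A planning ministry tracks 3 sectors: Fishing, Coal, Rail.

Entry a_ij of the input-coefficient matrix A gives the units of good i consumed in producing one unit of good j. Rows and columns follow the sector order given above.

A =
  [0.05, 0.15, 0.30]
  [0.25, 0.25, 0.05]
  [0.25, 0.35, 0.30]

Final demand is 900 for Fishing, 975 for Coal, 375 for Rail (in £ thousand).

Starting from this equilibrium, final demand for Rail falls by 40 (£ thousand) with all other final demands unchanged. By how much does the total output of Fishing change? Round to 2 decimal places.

Δx_F = -25.03

I − A =
  [   0.95    -0.15    -0.30]
  [  -0.25     0.75    -0.05]
  [  -0.25    -0.35     0.70]
Cofactors of I−A, C_ij = (−1)^(i+j)·(minor ij) (rows/columns in the sector order above):
  C_11 = (0.75)(0.70) − (-0.05)(-0.35) = 0.5075
  C_12 = −[(-0.25)(0.70) − (-0.05)(-0.25)] = 0.1875
  C_13 = (-0.25)(-0.35) − (0.75)(-0.25) = 0.2750
  C_21 = −[(-0.15)(0.70) − (-0.30)(-0.35)] = 0.2100
  C_22 = (0.95)(0.70) − (-0.30)(-0.25) = 0.5900
  C_23 = −[(0.95)(-0.35) − (-0.15)(-0.25)] = 0.3700
  C_31 = (-0.15)(-0.05) − (-0.30)(0.75) = 0.2325
  C_32 = −[(0.95)(-0.05) − (-0.30)(-0.25)] = 0.1225
  C_33 = (0.95)(0.75) − (-0.15)(-0.25) = 0.6750
det(I−A) = Σ_j (I−A)_1j·C_1j = (0.95)(0.5075) + (-0.15)(0.1875) + (-0.30)(0.2750) = 0.3715
adj(I−A) = Cᵀ =
  [ 0.5075   0.2100   0.2325]
  [ 0.1875   0.5900   0.1225]
  [ 0.2750   0.3700   0.6750]
(I − A)⁻¹ = adj(I−A) / det(I−A) ≈
  [   1.3661     0.5653     0.6258]
  [   0.5047     1.5882     0.3297]
  [   0.7402     0.9960     1.8170]
Δx = (I − A)⁻¹ Δd with Δd having -40 in the Rail component and 0 elsewhere.
So Δx_F = L_FR · (-40), where L_FR = adj(I−A)_FR / det(I−A) = 0.2325 / 0.3715.
Δx_F = 0.2325 × (-40) / 0.3715 = -9.30 / 0.3715 ≈ -25.03.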